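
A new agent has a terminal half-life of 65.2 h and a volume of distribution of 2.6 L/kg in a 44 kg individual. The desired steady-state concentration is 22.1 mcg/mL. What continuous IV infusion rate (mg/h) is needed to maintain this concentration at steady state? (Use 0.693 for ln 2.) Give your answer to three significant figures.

26.9 mg/h

Vd(total) = 44 kg × 2.6 L/kg = 114.4 L
k = 0.693/65.2 = 0.01063 h⁻¹, so CL = k·Vd = 0.01063 × 114.4 = 1.216 L/h
Infusion rate = CL × Css = 1.216 × 22.1 = 26.87 mg/h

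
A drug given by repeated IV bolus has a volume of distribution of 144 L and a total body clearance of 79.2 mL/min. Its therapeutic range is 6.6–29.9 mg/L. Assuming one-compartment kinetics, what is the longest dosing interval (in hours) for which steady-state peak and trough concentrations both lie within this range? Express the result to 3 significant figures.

45.8 h

CL = 79.2 mL/min = 79.2 × 0.06 = 4.752 L/h
k = CL / Vd = 4.752 / 144.0 = 0.03300 h⁻¹
Between IV bolus doses, concentration decays as C = C₀·e^(−kτ), so C_peak/C_trough = e^(kτ).
τ_max = ln(C_peak/C_trough) / k = ln(29.9/6.6) / 0.03300 = 1.511 / 0.03300 = 45.79 h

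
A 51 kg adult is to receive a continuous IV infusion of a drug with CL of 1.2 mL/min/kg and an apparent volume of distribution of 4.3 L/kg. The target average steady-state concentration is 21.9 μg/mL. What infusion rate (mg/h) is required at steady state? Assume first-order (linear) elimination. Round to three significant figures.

CL = 1.2 mL/min/kg × 51 kg = 61.20 mL/min = 61.20 × 60/1000 = 3.672 L/h
R₀ = 3.672 × 21.9 = 80.42 mg/h

80.4 mg/h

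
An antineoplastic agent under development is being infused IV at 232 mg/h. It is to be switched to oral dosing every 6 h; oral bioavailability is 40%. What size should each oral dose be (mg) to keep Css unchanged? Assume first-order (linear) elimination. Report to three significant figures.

To maintain the same Css, the systemic dosing rate must be unchanged: F·D/τ = infusion rate.
D = rate × τ / F = 232 × 6 / 0.4 = 3480 mg

3480 mg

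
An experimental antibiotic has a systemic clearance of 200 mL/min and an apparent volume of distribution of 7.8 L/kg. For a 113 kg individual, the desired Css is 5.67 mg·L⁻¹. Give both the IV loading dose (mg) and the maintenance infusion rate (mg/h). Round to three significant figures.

Vd(total) = 113 kg × 7.8 L/kg = 881.4 L
LD = Vd · C_target = 881.4 × 5.67 = 4998 mg
CL = 200 mL/min × 60/1000 = 12.00 L/h
Maintenance infusion rate = CL × Css = 12.00 × 5.67 = 68.04 mg/h

(a) 5000 mg; (b) 68.0 mg/h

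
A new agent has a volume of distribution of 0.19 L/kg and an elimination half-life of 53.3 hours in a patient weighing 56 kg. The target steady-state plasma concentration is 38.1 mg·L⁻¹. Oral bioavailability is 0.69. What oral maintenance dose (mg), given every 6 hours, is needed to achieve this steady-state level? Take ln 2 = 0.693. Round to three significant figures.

Vd = 0.19 L/kg × 56 kg = 10.64 L
k = 0.693/53.3 = 0.01300 h⁻¹, so CL = k·Vd = 0.01300 × 10.64 = 0.1383 L/h
D = CL × Css × τ / F = 0.1383 × 38.1 × 6 / 0.69 = 45.82 mg

45.8 mg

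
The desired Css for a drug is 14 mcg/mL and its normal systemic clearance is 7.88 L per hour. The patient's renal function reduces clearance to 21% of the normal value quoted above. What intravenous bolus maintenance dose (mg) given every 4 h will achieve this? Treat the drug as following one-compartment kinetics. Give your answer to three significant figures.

92.7 mg

Patient clearance = 0.21 × 7.880 = 1.655 L/h
D = CL × Css × τ = 1.655 × 14 × 4 = 92.68 mg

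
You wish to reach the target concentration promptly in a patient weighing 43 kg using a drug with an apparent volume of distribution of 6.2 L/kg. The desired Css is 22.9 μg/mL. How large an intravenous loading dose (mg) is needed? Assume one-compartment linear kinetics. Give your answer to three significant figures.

6110 mg

Vd(total) = 43 kg × 6.2 L/kg = 266.6 L
The loading dose fills Vd to the target concentration.
LD = Vd × C = 266.6 × 22.90 = 6105 mg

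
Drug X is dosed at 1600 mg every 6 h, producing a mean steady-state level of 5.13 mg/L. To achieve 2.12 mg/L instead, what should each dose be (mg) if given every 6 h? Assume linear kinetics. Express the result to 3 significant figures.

661 mg

For first-order elimination, Css ∝ F·D/(CL·τ); F and CL are unchanged, so Css ∝ D/τ.
D₂ = D₁ × (Css,target / Css,current) = 1600 × 2.12/5.13 = 661.2 mg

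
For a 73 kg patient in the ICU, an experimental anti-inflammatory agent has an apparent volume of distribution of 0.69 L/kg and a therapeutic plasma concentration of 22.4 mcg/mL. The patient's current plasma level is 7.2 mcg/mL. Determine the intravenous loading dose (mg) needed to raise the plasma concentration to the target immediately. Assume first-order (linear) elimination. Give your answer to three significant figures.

766 mg

Vd(total) = 73 kg × 0.69 L/kg = 50.37 L
The loading dose fills Vd to the target concentration.
Concentration deficit ΔC = 22.4 − 7.2 = 15.20 mg/L
LD = Vd × ΔC = 50.37 × 15.20 = 765.6 mg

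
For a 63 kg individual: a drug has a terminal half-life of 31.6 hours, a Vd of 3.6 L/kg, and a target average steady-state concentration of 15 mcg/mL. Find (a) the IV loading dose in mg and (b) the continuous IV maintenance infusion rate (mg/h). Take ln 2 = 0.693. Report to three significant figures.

Vd(total) = 63 kg × 3.6 L/kg = 226.8 L
LD = Vd × C = 226.8 × 15 = 3402 mg
CL = 0.693 × Vd / t½ = 0.693 × 226.8 / 31.6 = 4.974 L/h
Infusion rate = CL × Css = 4.974 × 15 = 74.61 mg/h

(a) 3400 mg; (b) 74.6 mg/h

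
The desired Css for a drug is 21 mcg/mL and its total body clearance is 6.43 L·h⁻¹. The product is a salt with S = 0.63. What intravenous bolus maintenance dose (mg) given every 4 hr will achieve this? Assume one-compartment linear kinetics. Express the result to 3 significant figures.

At steady state, dose per interval replaces the amount cleared in that interval: S·D/τ = CL·Css.
D = CL × Css × τ / S = 6.430 × 21 × 4 / 0.63 = 857.3 mg

857 mg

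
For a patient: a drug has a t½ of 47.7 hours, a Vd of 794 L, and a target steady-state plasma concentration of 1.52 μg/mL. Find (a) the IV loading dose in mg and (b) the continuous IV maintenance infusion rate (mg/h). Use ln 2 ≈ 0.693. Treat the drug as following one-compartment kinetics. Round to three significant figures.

LD = Vd × C = 794.0 × 1.52 = 1207 mg
CL = 0.693 × Vd / t½ = 0.693 × 794.0 / 47.7 = 11.54 L/h
Infusion rate = CL × Css = 11.54 × 1.52 = 17.54 mg/h

(a) 1210 mg; (b) 17.5 mg/h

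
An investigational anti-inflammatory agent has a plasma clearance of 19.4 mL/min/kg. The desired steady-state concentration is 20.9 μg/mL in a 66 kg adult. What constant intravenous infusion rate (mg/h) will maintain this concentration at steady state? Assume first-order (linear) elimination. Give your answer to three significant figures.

1610 mg/h

CL = 19.4 mL/min/kg × 66 kg = 1280 mL/min = 1280 × 60/1000 = 76.80 L/h
Infusion rate = CL · Css = 76.80 L/h × 20.9 mg/L = 1605 mg/h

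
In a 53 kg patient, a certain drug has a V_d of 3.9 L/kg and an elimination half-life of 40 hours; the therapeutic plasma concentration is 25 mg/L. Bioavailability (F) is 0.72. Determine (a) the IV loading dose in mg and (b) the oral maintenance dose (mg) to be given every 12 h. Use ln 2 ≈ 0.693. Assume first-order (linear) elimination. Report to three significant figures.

(a) 5170 mg; (b) 1490 mg

Vd = 3.9 L/kg × 53 kg = 206.7 L
LD = Vd × C = 206.7 × 25 = 5168 mg
CL = 0.693 × Vd / t½ = 0.693 × 206.7 / 40 = 3.581 L/h
D = CL × Css × τ / F = 3.581 × 25 × 12 / 0.72 = 1492 mg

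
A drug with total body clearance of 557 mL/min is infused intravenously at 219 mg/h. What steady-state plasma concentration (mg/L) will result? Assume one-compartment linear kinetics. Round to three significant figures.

Convert clearance: 557 mL/min × 60 min/h ÷ 1000 mL/L = 33.42 L/h
Css = rate / CL = 219 / 33.42 = 6.553 mg/L

6.55 mg/L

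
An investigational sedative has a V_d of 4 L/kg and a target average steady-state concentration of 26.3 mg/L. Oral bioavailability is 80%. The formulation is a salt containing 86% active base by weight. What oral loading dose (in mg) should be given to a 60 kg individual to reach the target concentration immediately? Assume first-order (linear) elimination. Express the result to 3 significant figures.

Vd = 4 L/kg × 60 kg = 240.0 L
The loading dose fills Vd to the target concentration.
LD = Vd × C / F / S = 240.0 × 26.30 / 0.8 / 0.86 = 9174 mg

9170 mg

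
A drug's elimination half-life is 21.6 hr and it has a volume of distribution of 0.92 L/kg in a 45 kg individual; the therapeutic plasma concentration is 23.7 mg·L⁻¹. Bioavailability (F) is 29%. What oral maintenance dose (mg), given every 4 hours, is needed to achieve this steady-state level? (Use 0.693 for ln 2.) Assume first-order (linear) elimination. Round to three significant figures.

434 mg

Vd(total) = 45 kg × 0.92 L/kg = 41.40 L
CL = ln 2 · Vd / t½ = 0.693 × 41.40 / 21.6 = 1.328 L/h
D = CL × Css × τ / F = 1.328 × 23.7 × 4 / 0.29 = 434.1 mg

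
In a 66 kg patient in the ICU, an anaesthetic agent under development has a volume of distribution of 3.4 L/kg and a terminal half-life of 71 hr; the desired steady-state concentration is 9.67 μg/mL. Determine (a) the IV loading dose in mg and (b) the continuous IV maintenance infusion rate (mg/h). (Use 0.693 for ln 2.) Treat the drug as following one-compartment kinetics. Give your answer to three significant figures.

(a) 2170 mg; (b) 21.2 mg/h

Vd(total) = 66 kg × 3.4 L/kg = 224.4 L
LD = Vd × C = 224.4 × 9.67 = 2170 mg
CL = 0.693 × Vd / t½ = 0.693 × 224.4 / 71 = 2.190 L/h
Infusion rate = CL × Css = 2.190 × 9.67 = 21.18 mg/h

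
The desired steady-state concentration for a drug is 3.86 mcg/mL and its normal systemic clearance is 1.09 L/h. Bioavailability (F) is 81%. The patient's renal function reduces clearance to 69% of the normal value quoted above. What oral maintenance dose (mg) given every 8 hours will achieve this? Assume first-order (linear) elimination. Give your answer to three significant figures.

Patient clearance = 0.69 × 1.090 = 0.7521 L/h
At steady state, dose per interval replaces the amount cleared in that interval: F·D/τ = CL·Css.
D = CL × Css × τ / F = 0.7521 × 3.86 × 8 / 0.81 = 28.67 mg

28.7 mg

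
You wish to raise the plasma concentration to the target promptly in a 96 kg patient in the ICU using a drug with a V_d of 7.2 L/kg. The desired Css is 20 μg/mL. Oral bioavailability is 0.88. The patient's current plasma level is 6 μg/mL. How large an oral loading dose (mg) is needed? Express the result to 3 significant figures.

11000 mg

Vd(total) = 96 kg × 7.2 L/kg = 691.2 L
Concentration deficit ΔC = 20 − 6 = 14.00 mg/L
LD = Vd × ΔC / F = 691.2 × 14.00 / 0.88 = 11000 mg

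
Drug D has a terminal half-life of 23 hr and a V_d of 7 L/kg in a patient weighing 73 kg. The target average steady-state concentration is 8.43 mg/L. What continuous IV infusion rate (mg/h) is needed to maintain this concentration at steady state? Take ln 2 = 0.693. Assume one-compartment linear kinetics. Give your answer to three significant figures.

Vd(total) = 73 kg × 7 L/kg = 511.0 L
k = 0.693/23 = 0.03013 h⁻¹, so CL = k·Vd = 0.03013 × 511.0 = 15.40 L/h
Infusion rate = CL × Css = 15.40 × 8.43 = 129.8 mg/h

130 mg/h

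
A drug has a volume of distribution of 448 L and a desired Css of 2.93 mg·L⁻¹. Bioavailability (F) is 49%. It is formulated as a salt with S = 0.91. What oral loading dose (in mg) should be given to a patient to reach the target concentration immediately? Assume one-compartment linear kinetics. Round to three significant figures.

The loading dose fills Vd to the target concentration.
LD = Vd × C / F / S = 448.0 × 2.930 / 0.49 / 0.91 = 2944 mg

2940 mg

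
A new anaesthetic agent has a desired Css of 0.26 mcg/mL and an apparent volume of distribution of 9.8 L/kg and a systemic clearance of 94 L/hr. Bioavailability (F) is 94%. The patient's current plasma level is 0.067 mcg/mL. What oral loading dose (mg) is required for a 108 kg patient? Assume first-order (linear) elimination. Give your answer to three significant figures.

217 mg

Total Vd = 9.8 × 108 = 1058 L
Concentration deficit ΔC = 0.26 − 0.067 = 0.1930 mg/L
LD = Vd × ΔC / F = 1058 × 0.1930 / 0.94 = 217.2 mg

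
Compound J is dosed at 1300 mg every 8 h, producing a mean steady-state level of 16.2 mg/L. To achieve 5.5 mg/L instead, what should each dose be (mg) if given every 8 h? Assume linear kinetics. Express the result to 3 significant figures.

441 mg

With linear kinetics, Css is proportional to dose rate (D/τ) at fixed clearance.
D₂ = D₁ × (Css,target / Css,current) = 1300 × 5.5/16.2 = 441.4 mg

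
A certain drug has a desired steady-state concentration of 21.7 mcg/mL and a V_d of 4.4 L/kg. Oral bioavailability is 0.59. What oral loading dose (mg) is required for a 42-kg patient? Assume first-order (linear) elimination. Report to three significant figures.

Vd = 4.4 L/kg × 42 kg = 184.8 L
The loading dose fills Vd to the target concentration.
LD = Vd × C / F = 184.8 × 21.70 / 0.59 = 6797 mg

6800 mg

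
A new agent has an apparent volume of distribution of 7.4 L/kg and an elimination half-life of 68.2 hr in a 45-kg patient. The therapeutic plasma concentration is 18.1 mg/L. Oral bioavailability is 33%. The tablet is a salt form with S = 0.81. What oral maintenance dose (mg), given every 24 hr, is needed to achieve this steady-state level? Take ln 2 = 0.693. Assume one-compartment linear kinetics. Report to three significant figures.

Vd(total) = 45 kg × 7.4 L/kg = 333.0 L
CL = 0.693 × Vd / t½ = 0.693 × 333.0 / 68.2 = 3.384 L/h
D = CL × Css × τ / F / S = 3.384 × 18.1 × 24 / 0.33 / 0.81 = 5499 mg

5500 mg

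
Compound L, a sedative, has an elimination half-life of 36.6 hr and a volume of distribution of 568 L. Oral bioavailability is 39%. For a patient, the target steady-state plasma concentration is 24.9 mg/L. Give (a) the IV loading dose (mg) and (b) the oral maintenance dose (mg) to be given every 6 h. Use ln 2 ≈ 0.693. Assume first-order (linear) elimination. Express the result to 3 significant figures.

(a) 14100 mg; (b) 4120 mg

LD = Vd × C = 568.0 × 24.9 = 14140 mg
CL = 0.693 × Vd / t½ = 0.693 × 568.0 / 36.6 = 10.75 L/h
D = CL × Css × τ / F = 10.75 × 24.9 × 6 / 0.39 = 4118 mg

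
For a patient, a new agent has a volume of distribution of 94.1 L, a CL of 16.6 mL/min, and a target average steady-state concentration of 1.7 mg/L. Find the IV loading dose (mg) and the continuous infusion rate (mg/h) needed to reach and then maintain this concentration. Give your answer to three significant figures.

(a) 160 mg; (b) 1.69 mg/h

Loading: fill Vd to C_target → 94.10 L × 1.7 mg/L = 160.0 mg
CL = 16.6 mL/min × 60/1000 = 0.9960 L/h
Maintenance infusion rate = CL × Css = 0.9960 × 1.7 = 1.693 mg/h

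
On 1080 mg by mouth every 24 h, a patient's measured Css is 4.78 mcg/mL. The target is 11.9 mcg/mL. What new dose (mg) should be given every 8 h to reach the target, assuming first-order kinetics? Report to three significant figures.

With linear kinetics, Css is proportional to dose rate (D/τ) at fixed clearance.
D₂ = D₁ × (Css,target / Css,current) × (τ₂/τ₁) = 1080 × (11.9/4.78) × (8/24) = 896.2 mg

896 mg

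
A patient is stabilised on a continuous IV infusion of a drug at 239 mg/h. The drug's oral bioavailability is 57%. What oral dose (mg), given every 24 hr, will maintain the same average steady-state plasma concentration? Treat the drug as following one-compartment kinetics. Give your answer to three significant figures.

To maintain the same Css, the systemic dosing rate must be unchanged: F·D/τ = infusion rate.
D = rate × τ / F = 239 × 24 / 0.57 = 10060 mg

10100 mg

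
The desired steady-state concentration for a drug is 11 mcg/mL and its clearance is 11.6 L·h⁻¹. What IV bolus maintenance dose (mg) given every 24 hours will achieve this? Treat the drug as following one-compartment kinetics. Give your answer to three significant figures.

D = CL × Css × τ = 11.60 × 11 × 24 = 3062 mg

3060 mg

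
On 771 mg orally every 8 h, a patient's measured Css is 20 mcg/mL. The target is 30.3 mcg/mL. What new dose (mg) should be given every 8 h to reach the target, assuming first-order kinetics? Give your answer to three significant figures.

1170 mg

With linear kinetics, Css is proportional to dose rate (D/τ) at fixed clearance.
D₂ = D₁ × (Css,target / Css,current) = 771 × 30.3/20 = 1168 mg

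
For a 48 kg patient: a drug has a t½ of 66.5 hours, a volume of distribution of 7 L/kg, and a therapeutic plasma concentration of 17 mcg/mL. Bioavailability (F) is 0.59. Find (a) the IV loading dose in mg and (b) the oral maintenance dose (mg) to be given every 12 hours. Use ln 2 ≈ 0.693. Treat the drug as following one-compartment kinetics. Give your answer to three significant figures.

(a) 5710 mg; (b) 1210 mg

Vd(total) = 48 kg × 7 L/kg = 336.0 L
LD = Vd × C = 336.0 × 17 = 5712 mg
CL = 0.693 × Vd / t½ = 0.693 × 336.0 / 66.5 = 3.501 L/h
D = CL × Css × τ / F = 3.501 × 17 × 12 / 0.59 = 1211 mg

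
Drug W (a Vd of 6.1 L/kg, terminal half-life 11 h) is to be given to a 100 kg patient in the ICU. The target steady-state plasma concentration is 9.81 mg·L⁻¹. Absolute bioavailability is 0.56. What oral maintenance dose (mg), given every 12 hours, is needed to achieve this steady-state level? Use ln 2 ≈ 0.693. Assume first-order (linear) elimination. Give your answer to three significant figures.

Vd = 6.1 L/kg × 100 kg = 610.0 L
CL = 0.693 × Vd / t½ = 0.693 × 610.0 / 11 = 38.43 L/h
D = CL × Css × τ / F = 38.43 × 9.81 × 12 / 0.56 = 8079 mg

8080 mg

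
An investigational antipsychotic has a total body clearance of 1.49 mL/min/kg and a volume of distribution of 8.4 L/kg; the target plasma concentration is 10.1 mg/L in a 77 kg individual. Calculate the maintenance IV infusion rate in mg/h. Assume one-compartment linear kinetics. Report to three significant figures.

CL = 1.49 mL/min/kg × 77 kg = 114.7 mL/min = 114.7 × 60/1000 = 6.882 L/h
Maintenance depends on clearance, not Vd — rate in must match rate out.
R₀ = 6.882 × 10.1 = 69.51 mg/h

69.5 mg/h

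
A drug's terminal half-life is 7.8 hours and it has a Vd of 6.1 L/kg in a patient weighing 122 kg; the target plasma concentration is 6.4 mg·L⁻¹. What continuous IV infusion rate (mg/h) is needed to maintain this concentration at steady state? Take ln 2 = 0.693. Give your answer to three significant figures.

423 mg/h

Total Vd = 6.1 × 122 = 744.2 L
CL = ln 2 · Vd / t½ = 0.693 × 744.2 / 7.8 = 66.12 L/h
Infusion rate = CL × Css = 66.12 × 6.4 = 423.2 mg/h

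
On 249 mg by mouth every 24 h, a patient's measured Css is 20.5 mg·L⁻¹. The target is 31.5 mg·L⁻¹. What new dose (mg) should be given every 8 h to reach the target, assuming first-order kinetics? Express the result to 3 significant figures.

For first-order elimination, Css ∝ F·D/(CL·τ); F and CL are unchanged, so Css ∝ D/τ.
D₂ = D₁ × (Css,target / Css,current) × (τ₂/τ₁) = 249 × (31.5/20.5) × (8/24) = 127.5 mg

128 mg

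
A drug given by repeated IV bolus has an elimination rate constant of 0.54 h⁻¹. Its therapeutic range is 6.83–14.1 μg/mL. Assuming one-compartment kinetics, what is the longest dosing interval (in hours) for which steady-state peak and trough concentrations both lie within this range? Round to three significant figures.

1.34 h

Between IV bolus doses, concentration decays as C = C₀·e^(−kτ), so C_peak/C_trough = e^(kτ).
τ_max = ln(C_peak/C_trough) / k = ln(14.1/6.83) / 0.5400 = 0.7249 / 0.5400 = 1.342 h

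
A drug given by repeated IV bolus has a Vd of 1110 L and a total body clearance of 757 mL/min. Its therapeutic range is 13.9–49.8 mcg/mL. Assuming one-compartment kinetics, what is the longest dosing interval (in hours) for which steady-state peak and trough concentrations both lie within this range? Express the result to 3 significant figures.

31.2 h

Convert clearance: 757 mL/min × 60 min/h ÷ 1000 mL/L = 45.42 L/h
k = CL / Vd = 45.42 / 1110 = 0.04092 h⁻¹
Between IV bolus doses, concentration decays as C = C₀·e^(−kτ), so C_peak/C_trough = e^(kτ).
τ_max = ln(C_peak/C_trough) / k = ln(49.8/13.9) / 0.04092 = 1.276 / 0.04092 = 31.18 h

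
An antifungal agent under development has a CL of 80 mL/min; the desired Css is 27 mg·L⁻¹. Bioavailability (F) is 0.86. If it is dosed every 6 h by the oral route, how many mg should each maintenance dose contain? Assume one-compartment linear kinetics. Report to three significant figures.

904 mg

CL = 80 mL/min × 60/1000 = 4.800 L/h
At steady state, dose per interval replaces the amount cleared in that interval: F·D/τ = CL·Css.
D = CL × Css × τ / F = 4.800 × 27 × 6 / 0.86 = 904.2 mg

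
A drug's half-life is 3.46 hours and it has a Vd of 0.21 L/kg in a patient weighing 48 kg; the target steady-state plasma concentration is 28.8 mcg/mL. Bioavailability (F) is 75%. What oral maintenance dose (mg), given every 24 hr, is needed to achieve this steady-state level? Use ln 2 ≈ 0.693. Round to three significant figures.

Vd = 0.21 L/kg × 48 kg = 10.08 L
k = 0.693/3.46 = 0.2003 h⁻¹, so CL = k·Vd = 0.2003 × 10.08 = 2.019 L/h
D = CL × Css × τ / F = 2.019 × 28.8 × 24 / 0.75 = 1861 mg

1860 mg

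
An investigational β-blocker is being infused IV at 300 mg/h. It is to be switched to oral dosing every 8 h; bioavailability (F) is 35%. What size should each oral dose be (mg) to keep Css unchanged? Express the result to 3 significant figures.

6860 mg

To maintain the same Css, the systemic dosing rate must be unchanged: F·D/τ = infusion rate.
D = rate × τ / F = 300 × 8 / 0.35 = 6857 mg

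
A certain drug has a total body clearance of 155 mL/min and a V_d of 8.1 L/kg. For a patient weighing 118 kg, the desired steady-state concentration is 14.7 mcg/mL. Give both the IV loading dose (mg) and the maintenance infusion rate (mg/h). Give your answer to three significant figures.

(a) 14100 mg; (b) 137 mg/h

Vd = 8.1 L/kg × 118 kg = 955.8 L
Loading: fill Vd to C_target → 955.8 L × 14.7 mg/L = 14050 mg
Convert clearance: 155 mL/min × 60 min/h ÷ 1000 mL/L = 9.300 L/h
Infusion rate = 9.300 L/h × 14.7 mg/L = 136.7 mg/h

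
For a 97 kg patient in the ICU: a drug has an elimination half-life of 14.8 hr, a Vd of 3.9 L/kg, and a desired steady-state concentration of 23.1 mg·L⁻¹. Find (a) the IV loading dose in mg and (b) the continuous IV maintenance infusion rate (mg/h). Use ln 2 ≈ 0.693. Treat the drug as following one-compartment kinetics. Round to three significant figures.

(a) 8740 mg; (b) 409 mg/h

Vd = 3.9 L/kg × 97 kg = 378.3 L
LD = Vd × C = 378.3 × 23.1 = 8739 mg
CL = 0.693 × Vd / t½ = 0.693 × 378.3 / 14.8 = 17.71 L/h
Infusion rate = CL × Css = 17.71 × 23.1 = 409.1 mg/h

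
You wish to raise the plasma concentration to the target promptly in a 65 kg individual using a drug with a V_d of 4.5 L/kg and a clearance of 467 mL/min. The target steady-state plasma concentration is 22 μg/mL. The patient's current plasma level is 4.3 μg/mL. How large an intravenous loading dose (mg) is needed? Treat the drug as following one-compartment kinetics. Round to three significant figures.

5180 mg

Vd = 4.5 L/kg × 65 kg = 292.5 L
Concentration deficit ΔC = 22 − 4.3 = 17.70 mg/L
LD = Vd × ΔC = 292.5 × 17.70 = 5177 mg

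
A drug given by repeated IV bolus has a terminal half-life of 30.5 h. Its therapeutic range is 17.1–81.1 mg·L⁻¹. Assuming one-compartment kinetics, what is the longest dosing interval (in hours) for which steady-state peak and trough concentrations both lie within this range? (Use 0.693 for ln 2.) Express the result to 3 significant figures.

k = 0.693 / t½ = 0.693 / 30.5 = 0.02272 h⁻¹
Between IV bolus doses, concentration decays as C = C₀·e^(−kτ), so C_peak/C_trough = e^(kτ).
τ_max = ln(C_peak/C_trough) / k = ln(81.1/17.1) / 0.02272 = 1.557 / 0.02272 = 68.53 h

68.5 h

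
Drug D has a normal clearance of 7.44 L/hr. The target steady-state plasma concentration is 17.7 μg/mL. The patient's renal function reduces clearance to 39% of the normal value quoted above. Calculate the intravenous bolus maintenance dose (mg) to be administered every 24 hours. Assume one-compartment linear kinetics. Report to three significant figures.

1230 mg

Patient clearance = 0.39 × 7.440 = 2.902 L/h
D = CL × Css × τ = 2.902 × 17.7 × 24 = 1233 mg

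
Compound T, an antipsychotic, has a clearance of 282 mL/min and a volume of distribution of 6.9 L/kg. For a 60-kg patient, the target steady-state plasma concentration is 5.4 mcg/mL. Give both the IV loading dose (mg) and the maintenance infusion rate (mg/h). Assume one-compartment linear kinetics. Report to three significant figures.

(a) 2240 mg; (b) 91.4 mg/h

Total Vd = 6.9 × 60 = 414.0 L
Loading dose = Vd × C = 414.0 × 5.4 = 2236 mg
CL = 282 mL/min × 60/1000 = 16.92 L/h
Infusion rate = 16.92 L/h × 5.4 mg/L = 91.37 mg/h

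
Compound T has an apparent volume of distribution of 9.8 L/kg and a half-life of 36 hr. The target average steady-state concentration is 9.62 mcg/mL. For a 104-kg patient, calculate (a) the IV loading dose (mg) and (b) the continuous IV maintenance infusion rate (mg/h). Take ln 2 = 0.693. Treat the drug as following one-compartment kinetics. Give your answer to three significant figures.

Vd(total) = 104 kg × 9.8 L/kg = 1019 L
LD = Vd × C = 1019 × 9.62 = 9803 mg
CL = 0.693 × Vd / t½ = 0.693 × 1019 / 36 = 19.62 L/h
Infusion rate = CL × Css = 19.62 × 9.62 = 188.7 mg/h

(a) 9800 mg; (b) 189 mg/h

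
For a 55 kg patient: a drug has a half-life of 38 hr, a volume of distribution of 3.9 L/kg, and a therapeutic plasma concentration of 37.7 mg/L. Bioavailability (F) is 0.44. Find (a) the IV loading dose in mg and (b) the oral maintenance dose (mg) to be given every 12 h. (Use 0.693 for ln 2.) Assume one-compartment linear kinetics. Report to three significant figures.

Total Vd = 3.9 × 55 = 214.5 L
LD = Vd × C = 214.5 × 37.7 = 8087 mg
CL = 0.693 × Vd / t½ = 0.693 × 214.5 / 38 = 3.912 L/h
D = CL × Css × τ / F = 3.912 × 37.7 × 12 / 0.44 = 4022 mg

(a) 8090 mg; (b) 4020 mg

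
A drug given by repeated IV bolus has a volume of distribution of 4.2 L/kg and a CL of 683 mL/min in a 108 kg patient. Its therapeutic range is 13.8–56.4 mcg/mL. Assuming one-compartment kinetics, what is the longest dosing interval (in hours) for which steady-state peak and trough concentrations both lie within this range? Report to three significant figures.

15.6 h

Vd = 4.2 L/kg × 108 kg = 453.6 L
CL = 683 mL/min × 60/1000 = 40.98 L/h
k = CL / Vd = 40.98 / 453.6 = 0.09034 h⁻¹
Between IV bolus doses, concentration decays as C = C₀·e^(−kτ), so C_peak/C_trough = e^(kτ).
τ_max = ln(C_peak/C_trough) / k = ln(56.4/13.8) / 0.09034 = 1.408 / 0.09034 = 15.59 h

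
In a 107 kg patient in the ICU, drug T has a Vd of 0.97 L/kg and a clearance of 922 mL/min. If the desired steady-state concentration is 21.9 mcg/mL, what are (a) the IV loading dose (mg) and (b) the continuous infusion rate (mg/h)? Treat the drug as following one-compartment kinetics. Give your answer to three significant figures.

Vd(total) = 107 kg × 0.97 L/kg = 103.8 L
Loading: fill Vd to C_target → 103.8 L × 21.9 mg/L = 2273 mg
CL = 922 mL/min × 60/1000 = 55.32 L/h
Maintenance infusion rate = CL × Css = 55.32 × 21.9 = 1212 mg/h

(a) 2270 mg; (b) 1210 mg/h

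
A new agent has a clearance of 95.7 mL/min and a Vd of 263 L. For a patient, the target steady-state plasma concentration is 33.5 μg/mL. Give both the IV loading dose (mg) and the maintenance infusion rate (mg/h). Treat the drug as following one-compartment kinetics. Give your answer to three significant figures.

(a) 8810 mg; (b) 192 mg/h

Loading dose = Vd × C = 263.0 × 33.5 = 8811 mg
Convert clearance: 95.7 mL/min × 60 min/h ÷ 1000 mL/L = 5.742 L/h
Maintenance: replace elimination → rate = CL × Css = 5.742 × 33.5 = 192.4 mg/h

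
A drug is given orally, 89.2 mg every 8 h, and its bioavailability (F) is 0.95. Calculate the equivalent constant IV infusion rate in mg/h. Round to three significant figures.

10.6 mg/h

Equivalent systemic input: infusion rate = F·D/τ.
Rate = 0.95 × 89.2 / 8 = 10.59 mg/h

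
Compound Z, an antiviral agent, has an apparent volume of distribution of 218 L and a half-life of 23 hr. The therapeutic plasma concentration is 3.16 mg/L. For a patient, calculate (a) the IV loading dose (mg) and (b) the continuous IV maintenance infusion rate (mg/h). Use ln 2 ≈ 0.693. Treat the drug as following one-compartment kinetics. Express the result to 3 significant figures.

(a) 689 mg; (b) 20.8 mg/h

LD = Vd × C = 218.0 × 3.16 = 688.9 mg
CL = 0.693 × Vd / t½ = 0.693 × 218.0 / 23 = 6.568 L/h
Infusion rate = CL × Css = 6.568 × 3.16 = 20.75 mg/h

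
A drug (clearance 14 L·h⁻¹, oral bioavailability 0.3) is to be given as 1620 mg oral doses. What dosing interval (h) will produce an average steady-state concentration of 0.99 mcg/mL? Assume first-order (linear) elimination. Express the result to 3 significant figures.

F·D/τ = CL·Css → τ = F·D / (CL·Css).
τ = 0.3 × 1620 / (14 × 0.99) = 35.06 h

35.1 h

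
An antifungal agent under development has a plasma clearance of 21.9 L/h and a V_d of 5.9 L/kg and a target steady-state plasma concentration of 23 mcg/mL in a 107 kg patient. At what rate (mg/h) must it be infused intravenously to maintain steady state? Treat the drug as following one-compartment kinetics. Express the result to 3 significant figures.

Vd does not affect the maintenance rate; only clearance governs steady-state input.
Rate = CL × Css = 21.90 × 23 = 503.7 mg/h

504 mg/h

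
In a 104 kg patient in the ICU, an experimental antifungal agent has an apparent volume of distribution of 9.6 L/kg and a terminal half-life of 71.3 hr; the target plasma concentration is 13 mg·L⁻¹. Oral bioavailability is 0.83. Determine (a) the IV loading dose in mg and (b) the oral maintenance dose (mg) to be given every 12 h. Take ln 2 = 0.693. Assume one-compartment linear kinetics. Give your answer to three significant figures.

Total Vd = 9.6 × 104 = 998.4 L
LD = Vd × C = 998.4 × 13 = 12980 mg
CL = 0.693 × Vd / t½ = 0.693 × 998.4 / 71.3 = 9.704 L/h
D = CL × Css × τ / F = 9.704 × 13 × 12 / 0.83 = 1824 mg

(a) 13000 mg; (b) 1820 mg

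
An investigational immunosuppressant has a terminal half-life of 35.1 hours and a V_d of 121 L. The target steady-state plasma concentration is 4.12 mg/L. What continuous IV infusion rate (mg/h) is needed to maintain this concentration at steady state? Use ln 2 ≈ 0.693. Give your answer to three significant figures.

CL = ln 2 · Vd / t½ = 0.693 × 121.0 / 35.1 = 2.389 L/h
Infusion rate = CL × Css = 2.389 × 4.12 = 9.843 mg/h

9.84 mg/h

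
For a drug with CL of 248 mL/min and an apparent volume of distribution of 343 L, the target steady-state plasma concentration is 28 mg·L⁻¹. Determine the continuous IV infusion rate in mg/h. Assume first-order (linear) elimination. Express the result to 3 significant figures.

417 mg/h

Convert clearance: 248 mL/min × 60 min/h ÷ 1000 mL/L = 14.88 L/h
At steady state, infusion rate equals elimination rate: rate in = CL × Css.
Rate = CL × Css = 14.88 × 28 = 416.6 mg/h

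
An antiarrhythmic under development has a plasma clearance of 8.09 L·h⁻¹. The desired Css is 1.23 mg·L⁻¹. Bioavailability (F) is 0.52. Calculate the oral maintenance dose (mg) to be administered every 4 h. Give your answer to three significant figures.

D = CL × Css × τ / F = 8.090 × 1.23 × 4 / 0.52 = 76.54 mg

76.5 mg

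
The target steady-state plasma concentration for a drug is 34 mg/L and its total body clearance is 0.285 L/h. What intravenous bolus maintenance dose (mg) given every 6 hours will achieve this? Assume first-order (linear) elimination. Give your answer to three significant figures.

At steady state, dose per interval replaces the amount cleared in that interval: D/τ = CL·Css.
D = CL × Css × τ = 0.2850 × 34 × 6 = 58.14 mg

58.1 mg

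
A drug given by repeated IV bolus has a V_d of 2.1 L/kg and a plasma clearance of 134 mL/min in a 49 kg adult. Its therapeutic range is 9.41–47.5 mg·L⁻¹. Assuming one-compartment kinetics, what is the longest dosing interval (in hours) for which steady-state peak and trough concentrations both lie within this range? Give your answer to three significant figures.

Vd(total) = 49 kg × 2.1 L/kg = 102.9 L
CL = 134 mL/min × 60/1000 = 8.040 L/h
k = CL / Vd = 8.040 / 102.9 = 0.07813 h⁻¹
Between IV bolus doses, concentration decays as C = C₀·e^(−kτ), so C_peak/C_trough = e^(kτ).
τ_max = ln(C_peak/C_trough) / k = ln(47.5/9.41) / 0.07813 = 1.619 / 0.07813 = 20.72 h

20.7 h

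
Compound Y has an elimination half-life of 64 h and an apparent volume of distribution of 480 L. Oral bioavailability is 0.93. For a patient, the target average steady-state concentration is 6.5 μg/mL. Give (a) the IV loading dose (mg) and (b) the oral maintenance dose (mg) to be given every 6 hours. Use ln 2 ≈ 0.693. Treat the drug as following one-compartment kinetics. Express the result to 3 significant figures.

LD = Vd × C = 480.0 × 6.5 = 3120 mg
CL = 0.693 × Vd / t½ = 0.693 × 480.0 / 64 = 5.198 L/h
D = CL × Css × τ / F = 5.198 × 6.5 × 6 / 0.93 = 218.0 mg

(a) 3120 mg; (b) 218 mg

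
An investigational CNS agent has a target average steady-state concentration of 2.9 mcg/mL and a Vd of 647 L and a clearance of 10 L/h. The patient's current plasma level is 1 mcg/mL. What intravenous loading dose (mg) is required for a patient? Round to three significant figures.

Concentration deficit ΔC = 2.9 − 1 = 1.900 mg/L
LD = Vd × ΔC = 647.0 × 1.900 = 1229 mg

1230 mg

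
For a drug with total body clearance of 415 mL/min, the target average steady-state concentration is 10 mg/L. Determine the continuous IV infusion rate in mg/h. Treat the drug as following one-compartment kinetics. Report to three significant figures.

249 mg/h

CL = 415 mL/min = 415 × 0.06 = 24.90 L/h
Infusion rate = CL · Css = 24.90 L/h × 10 mg/L = 249.0 mg/h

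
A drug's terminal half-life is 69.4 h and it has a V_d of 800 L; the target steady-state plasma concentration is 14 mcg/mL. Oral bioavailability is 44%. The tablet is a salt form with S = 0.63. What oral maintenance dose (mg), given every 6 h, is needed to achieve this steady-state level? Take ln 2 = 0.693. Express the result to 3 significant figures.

2420 mg

CL = 0.693 × Vd / t½ = 0.693 × 800.0 / 69.4 = 7.988 L/h
D = CL × Css × τ / F / S = 7.988 × 14 × 6 / 0.44 / 0.63 = 2421 mg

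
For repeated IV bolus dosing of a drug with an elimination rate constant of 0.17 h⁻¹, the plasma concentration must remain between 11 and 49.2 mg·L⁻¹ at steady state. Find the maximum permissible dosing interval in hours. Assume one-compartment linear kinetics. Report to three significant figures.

8.81 h

Between IV bolus doses, concentration decays as C = C₀·e^(−kτ), so C_peak/C_trough = e^(kτ).
τ_max = ln(C_peak/C_trough) / k = ln(49.2/11) / 0.1700 = 1.498 / 0.1700 = 8.812 h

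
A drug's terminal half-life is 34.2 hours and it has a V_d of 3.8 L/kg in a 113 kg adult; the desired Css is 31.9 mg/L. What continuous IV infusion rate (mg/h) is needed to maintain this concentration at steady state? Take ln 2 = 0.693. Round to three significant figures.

278 mg/h

Vd(total) = 113 kg × 3.8 L/kg = 429.4 L
CL = 0.693 × Vd / t½ = 0.693 × 429.4 / 34.2 = 8.701 L/h
Infusion rate = CL × Css = 8.701 × 31.9 = 277.6 mg/h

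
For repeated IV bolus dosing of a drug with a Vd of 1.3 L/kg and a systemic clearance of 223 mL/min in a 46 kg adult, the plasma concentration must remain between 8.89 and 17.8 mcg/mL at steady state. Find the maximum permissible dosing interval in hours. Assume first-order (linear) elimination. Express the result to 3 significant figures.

3.10 h

Vd = 1.3 L/kg × 46 kg = 59.80 L
CL = 223 mL/min = 223 × 0.06 = 13.38 L/h
k = CL / Vd = 13.38 / 59.80 = 0.2237 h⁻¹
Between IV bolus doses, concentration decays as C = C₀·e^(−kτ), so C_peak/C_trough = e^(kτ).
τ_max = ln(C_peak/C_trough) / k = ln(17.8/8.89) / 0.2237 = 0.6943 / 0.2237 = 3.104 h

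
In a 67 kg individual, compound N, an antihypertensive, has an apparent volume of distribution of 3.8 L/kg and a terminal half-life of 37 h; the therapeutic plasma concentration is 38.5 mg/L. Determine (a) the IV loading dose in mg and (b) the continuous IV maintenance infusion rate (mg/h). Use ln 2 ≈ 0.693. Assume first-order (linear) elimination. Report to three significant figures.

Total Vd = 3.8 × 67 = 254.6 L
LD = Vd × C = 254.6 × 38.5 = 9802 mg
CL = 0.693 × Vd / t½ = 0.693 × 254.6 / 37 = 4.769 L/h
Infusion rate = CL × Css = 4.769 × 38.5 = 183.6 mg/h

(a) 9800 mg; (b) 184 mg/h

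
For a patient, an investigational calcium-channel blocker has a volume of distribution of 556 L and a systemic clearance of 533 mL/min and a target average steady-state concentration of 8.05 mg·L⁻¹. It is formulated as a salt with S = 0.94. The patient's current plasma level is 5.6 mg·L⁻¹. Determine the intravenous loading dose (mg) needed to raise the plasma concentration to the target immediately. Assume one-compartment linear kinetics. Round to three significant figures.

1450 mg

Concentration deficit ΔC = 8.05 − 5.6 = 2.450 mg/L
LD = Vd × ΔC / S = 556.0 × 2.450 / 0.94 = 1449 mg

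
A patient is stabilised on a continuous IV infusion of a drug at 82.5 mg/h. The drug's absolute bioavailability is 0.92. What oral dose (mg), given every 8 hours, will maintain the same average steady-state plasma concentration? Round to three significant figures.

To maintain the same Css, the systemic dosing rate must be unchanged: F·D/τ = infusion rate.
D = rate × τ / F = 82.5 × 8 / 0.92 = 717.4 mg

717 mg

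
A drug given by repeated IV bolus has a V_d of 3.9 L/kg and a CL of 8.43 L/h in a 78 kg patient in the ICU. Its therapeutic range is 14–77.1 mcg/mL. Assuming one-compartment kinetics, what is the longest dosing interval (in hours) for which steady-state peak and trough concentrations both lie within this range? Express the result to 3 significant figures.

Total Vd = 3.9 × 78 = 304.2 L
k = CL / Vd = 8.430 / 304.2 = 0.02771 h⁻¹
Between IV bolus doses, concentration decays as C = C₀·e^(−kτ), so C_peak/C_trough = e^(kτ).
τ_max = ln(C_peak/C_trough) / k = ln(77.1/14) / 0.02771 = 1.706 / 0.02771 = 61.57 h

61.6 h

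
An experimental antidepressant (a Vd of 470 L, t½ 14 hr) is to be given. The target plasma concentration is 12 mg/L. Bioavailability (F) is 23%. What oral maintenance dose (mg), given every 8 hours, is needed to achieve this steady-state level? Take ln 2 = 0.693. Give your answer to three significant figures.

9710 mg

CL = ln 2 · Vd / t½ = 0.693 × 470.0 / 14 = 23.27 L/h
D = CL × Css × τ / F = 23.27 × 12 × 8 / 0.23 = 9713 mg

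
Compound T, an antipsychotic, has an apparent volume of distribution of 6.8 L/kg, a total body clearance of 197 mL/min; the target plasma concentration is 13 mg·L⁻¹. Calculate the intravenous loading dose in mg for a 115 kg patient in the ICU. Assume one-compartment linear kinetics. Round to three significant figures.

10200 mg

Vd(total) = 115 kg × 6.8 L/kg = 782.0 L
LD = Vd × C = 782.0 × 13.00 = 10170 mg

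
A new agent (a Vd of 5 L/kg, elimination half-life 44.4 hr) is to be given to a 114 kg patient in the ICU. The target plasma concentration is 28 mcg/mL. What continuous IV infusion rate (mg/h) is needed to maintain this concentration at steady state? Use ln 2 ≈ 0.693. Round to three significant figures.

249 mg/h

Vd(total) = 114 kg × 5 L/kg = 570.0 L
k = 0.693/44.4 = 0.01561 h⁻¹, so CL = k·Vd = 0.01561 × 570.0 = 8.898 L/h
Infusion rate = CL × Css = 8.898 × 28 = 249.1 mg/h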